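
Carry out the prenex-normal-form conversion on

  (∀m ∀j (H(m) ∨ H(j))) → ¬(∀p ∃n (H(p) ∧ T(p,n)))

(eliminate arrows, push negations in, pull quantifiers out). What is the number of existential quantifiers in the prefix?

Eliminate → and ↔ using ¬ and ∨.
  ¬(∀m ∀j (H(m) ∨ H(j))) ∨ ¬(∀p ∃n (H(p) ∧ T(p,n)))
Drive negations inward (¬∀x A ≡ ∃x ¬A, ¬∃x A ≡ ∀x ¬A, De Morgan for ∧/∨):
  (∃m ∃j (¬H(m) ∧ ¬H(j))) ∨ (∃p ∀n (¬H(p) ∨ ¬T(p,n)))
Finally move all quantifiers to the prefix:
  ∃m ∃j ∃p ∀n (¬H(m) ∧ ¬H(j) ∨ ¬H(p) ∨ ¬T(p,n))
The prefix is ∃m ∃j ∃p ∀n: 1 universal, 3 existential.

3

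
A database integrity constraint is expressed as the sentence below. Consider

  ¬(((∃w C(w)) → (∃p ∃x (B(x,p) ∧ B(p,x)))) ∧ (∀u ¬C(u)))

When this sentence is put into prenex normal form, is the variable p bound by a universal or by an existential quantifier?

universal

First replace A → B with ¬A ∨ B.
  ¬((¬(∃w C(w)) ∨ (∃p ∃x (B(x,p) ∧ B(p,x)))) ∧ (∀u ¬C(u)))
Move each ¬ inward, flipping quantifiers it crosses:
  (∃w C(w)) ∧ (∀p ∀x (¬B(x,p) ∨ ¬B(p,x))) ∨ (∃u C(u))
Finally move all quantifiers to the prefix:
  ∃w ∀p ∀x ∃u (C(w) ∧ (¬B(x,p) ∨ ¬B(p,x)) ∨ C(u))
The quantifier ∃p sits under an odd number of negations (counting the antecedent side of each →), so it flips to ∀p.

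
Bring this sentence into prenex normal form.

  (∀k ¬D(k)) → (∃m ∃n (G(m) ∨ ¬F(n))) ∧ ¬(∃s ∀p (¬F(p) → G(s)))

First replace A → B with ¬A ∨ B.
  ¬(∀k ¬D(k)) ∨ (∃m ∃n (G(m) ∨ ¬F(n))) ∧ ¬(∃s ∀p (¬¬F(p) ∨ G(s)))
Push ¬ through the quantifiers and connectives to reach negation normal form:
  (∃k D(k)) ∨ (∃m ∃n (G(m) ∨ ¬F(n))) ∧ (∀s ∃p (¬F(p) ∧ ¬G(s)))
All bound variables are already distinct, so no renaming is needed.
Finally move all quantifiers to the prefix:
  ∃k ∃m ∃n ∀s ∃p (D(k) ∨ (G(m) ∨ ¬F(n)) ∧ ¬F(p) ∧ ¬G(s))

∃k ∃m ∃n ∀s ∃p (D(k) ∨ (G(m) ∨ ¬F(n)) ∧ ¬F(p) ∧ ¬G(s))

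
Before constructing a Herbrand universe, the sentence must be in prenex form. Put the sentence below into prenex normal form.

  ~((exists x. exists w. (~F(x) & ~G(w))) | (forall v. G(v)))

forall x. forall w. exists v. ((F(x) | G(w)) & ~G(v))

Drive negations inward (¬∀x A ≡ ∃x ¬A, ¬∃x A ≡ ∀x ¬A, De Morgan for ∧/∨):
  (forall x. forall w. (F(x) | G(w))) & (exists v. ~G(v))
All bound variables are already distinct, so no renaming is needed.
Extract every quantifier outward, since the variables are now distinct and don't occur free across branches:
  forall x. forall w. exists v. ((F(x) | G(w)) & ~G(v))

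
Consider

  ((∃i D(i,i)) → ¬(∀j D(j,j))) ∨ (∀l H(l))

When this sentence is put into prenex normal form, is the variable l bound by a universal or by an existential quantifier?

universal

Rewrite implications/biconditionals: A → B as ¬A ∨ B.
  ¬(∃i D(i,i)) ∨ ¬(∀j D(j,j)) ∨ (∀l H(l))
Move each ¬ inward, flipping quantifiers it crosses:
  (∀i ¬D(i,i)) ∨ (∃j ¬D(j,j)) ∨ (∀l H(l))
All bound variables are already distinct, so no renaming is needed.
Finally move all quantifiers to the prefix:
  ∀i ∃j ∀l (¬D(i,i) ∨ ¬D(j,j) ∨ H(l))
The quantifier ∀l sits under an even number of negations (counting the antecedent side of each →), so it remains universal.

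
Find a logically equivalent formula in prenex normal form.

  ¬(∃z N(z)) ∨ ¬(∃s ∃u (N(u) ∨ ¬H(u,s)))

Drive negations inward (¬∀x A ≡ ∃x ¬A, ¬∃x A ≡ ∀x ¬A, De Morgan for ∧/∨):
  (∀z ¬N(z)) ∨ (∀s ∀u (¬N(u) ∧ H(u,s)))
All bound variables are already distinct, so no renaming is needed.
Extract every quantifier outward, since the variables are now distinct and don't occur free across branches:
  ∀z ∀s ∀u (¬N(z) ∨ ¬N(u) ∧ H(u,s))

∀z ∀s ∀u (¬N(z) ∨ ¬N(u) ∧ H(u,s))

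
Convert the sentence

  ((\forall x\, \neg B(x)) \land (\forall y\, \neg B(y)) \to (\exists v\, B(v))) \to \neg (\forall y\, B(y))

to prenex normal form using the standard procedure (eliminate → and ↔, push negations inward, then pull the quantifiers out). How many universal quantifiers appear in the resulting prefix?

3

First replace A → B with ¬A ∨ B.
  \neg (\neg ((\forall x\, \neg B(x)) \land (\forall y\, \neg B(y))) \lor (\exists v\, B(v))) \lor \neg (\forall y\, B(y))
Push ¬ through the quantifiers and connectives to reach negation normal form:
  (\forall x\, \neg B(x)) \land (\forall y\, \neg B(y)) \land (\forall v\, \neg B(v)) \lor (\exists y\, \neg B(y))
Standardize variables apart so no two quantifiers bind the same name: y↦s.
  (\forall x\, \neg B(x)) \land (\forall y\, \neg B(y)) \land (\forall v\, \neg B(v)) \lor (\exists s\, \neg B(s))
Finally move all quantifiers to the prefix:
  \forall x\, \forall y\, \forall v\, \exists s\, (\neg B(x) \land \neg B(y) \land \neg B(v) \lor \neg B(s))
The prefix is \forall x \forall y \forall v \exists s: 3 universal, 1 existential.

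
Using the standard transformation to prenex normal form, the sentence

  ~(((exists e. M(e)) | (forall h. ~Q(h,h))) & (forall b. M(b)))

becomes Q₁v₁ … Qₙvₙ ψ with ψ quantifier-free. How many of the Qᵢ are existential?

Drive negations inward (¬∀x A ≡ ∃x ¬A, ¬∃x A ≡ ∀x ¬A, De Morgan for ∧/∨):
  (forall e. ~M(e)) & (exists h. Q(h,h)) | (exists b. ~M(b))
All bound variables are already distinct, so no renaming is needed.
Pull the quantifiers to the front (each side's bound variable is not free in the other side):
  forall e. exists h. exists b. (~M(e) & Q(h,h) | ~M(b))
The prefix is forall e exists h exists b: 1 universal, 2 existential.

2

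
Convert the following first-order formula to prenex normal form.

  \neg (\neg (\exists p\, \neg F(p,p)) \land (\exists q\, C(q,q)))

\exists p\, \forall q\, (\neg F(p,p) \lor \neg C(q,q))

Push ¬ through the quantifiers and connectives to reach negation normal form:
  (\exists p\, \neg F(p,p)) \lor (\forall q\, \neg C(q,q))
Finally move all quantifiers to the prefix:
  \exists p\, \forall q\, (\neg F(p,p) \lor \neg C(q,q))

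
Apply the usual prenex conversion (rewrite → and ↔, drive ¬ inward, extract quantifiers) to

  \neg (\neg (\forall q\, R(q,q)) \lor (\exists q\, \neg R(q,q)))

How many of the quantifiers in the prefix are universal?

2

Move each ¬ inward, flipping quantifiers it crosses:
  (\forall q\, R(q,q)) \land (\forall q\, R(q,q))
Rename bound variables to avoid capture: q↦s.
  (\forall q\, R(q,q)) \land (\forall s\, R(s,s))
Pull the quantifiers to the front (each side's bound variable is not free in the other side):
  \forall q\, \forall s\, (R(q,q) \land R(s,s))
The prefix is \forall q \forall s: 2 universal, 0 existential.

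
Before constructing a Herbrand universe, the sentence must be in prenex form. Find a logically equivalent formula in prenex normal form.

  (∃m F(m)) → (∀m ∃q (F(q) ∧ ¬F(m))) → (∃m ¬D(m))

∀m ∃v ∀q ∃v1 (¬F(m) ∨ ¬F(q) ∨ F(v) ∨ ¬D(v1))

First replace A → B with ¬A ∨ B.
  ¬(∃m F(m)) ∨ ¬(∀m ∃q (F(q) ∧ ¬F(m))) ∨ (∃m ¬D(m))
Drive negations inward (¬∀x A ≡ ∃x ¬A, ¬∃x A ≡ ∀x ¬A, De Morgan for ∧/∨):
  (∀m ¬F(m)) ∨ (∃m ∀q (¬F(q) ∨ F(m))) ∨ (∃m ¬D(m))
Standardize variables apart so no two quantifiers bind the same name: m↦v, m↦v1.
  (∀m ¬F(m)) ∨ (∃v ∀q (¬F(q) ∨ F(v))) ∨ (∃v1 ¬D(v1))
Extract every quantifier outward, since the variables are now distinct and don't occur free across branches:
  ∀m ∃v ∀q ∃v1 (¬F(m) ∨ ¬F(q) ∨ F(v) ∨ ¬D(v1))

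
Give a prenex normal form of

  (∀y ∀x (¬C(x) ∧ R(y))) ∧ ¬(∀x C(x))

∀y ∀x ∃y1 (¬C(x) ∧ R(y) ∧ ¬C(y1))

Move each ¬ inward, flipping quantifiers it crosses:
  (∀y ∀x (¬C(x) ∧ R(y))) ∧ (∃x ¬C(x))
Rename bound variables to avoid capture: x↦y1.
  (∀y ∀x (¬C(x) ∧ R(y))) ∧ (∃y1 ¬C(y1))
Extract every quantifier outward, since the variables are now distinct and don't occur free across branches:
  ∀y ∀x ∃y1 (¬C(x) ∧ R(y) ∧ ¬C(y1))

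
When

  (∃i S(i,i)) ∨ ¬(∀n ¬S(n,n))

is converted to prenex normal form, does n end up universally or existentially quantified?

Move each ¬ inward, flipping quantifiers it crosses:
  (∃i S(i,i)) ∨ (∃n S(n,n))
Pull the quantifiers to the front (each side's bound variable is not free in the other side):
  ∃i ∃n (S(i,i) ∨ S(n,n))
The quantifier ∀n sits under an odd number of negations, so it flips to ∃n.

existential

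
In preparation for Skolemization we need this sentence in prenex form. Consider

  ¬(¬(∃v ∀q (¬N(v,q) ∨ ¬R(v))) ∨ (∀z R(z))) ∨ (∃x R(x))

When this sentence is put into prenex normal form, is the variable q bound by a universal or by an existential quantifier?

universal

Move each ¬ inward, flipping quantifiers it crosses:
  (∃v ∀q (¬N(v,q) ∨ ¬R(v))) ∧ (∃z ¬R(z)) ∨ (∃x R(x))
All bound variables are already distinct, so no renaming is needed.
Extract every quantifier outward, since the variables are now distinct and don't occur free across branches:
  ∃v ∀q ∃z ∃x ((¬N(v,q) ∨ ¬R(v)) ∧ ¬R(z) ∨ R(x))
The quantifier ∀q sits under an even number of negations, so it remains universal.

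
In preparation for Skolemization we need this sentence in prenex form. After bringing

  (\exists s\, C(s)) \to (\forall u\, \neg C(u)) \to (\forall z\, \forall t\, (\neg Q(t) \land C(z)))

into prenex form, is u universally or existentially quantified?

existential

Rewrite implications/biconditionals: A → B as ¬A ∨ B.
  \neg (\exists s\, C(s)) \lor \neg (\forall u\, \neg C(u)) \lor (\forall z\, \forall t\, (\neg Q(t) \land C(z)))
Move each ¬ inward, flipping quantifiers it crosses:
  (\forall s\, \neg C(s)) \lor (\exists u\, C(u)) \lor (\forall z\, \forall t\, (\neg Q(t) \land C(z)))
All bound variables are already distinct, so no renaming is needed.
Extract every quantifier outward, since the variables are now distinct and don't occur free across branches:
  \forall s\, \exists u\, \forall z\, \forall t\, (\neg C(s) \lor C(u) \lor \neg Q(t) \land C(z))
The quantifier \forall u sits under an odd number of negations (counting the antecedent side of each →), so it flips to \exists u.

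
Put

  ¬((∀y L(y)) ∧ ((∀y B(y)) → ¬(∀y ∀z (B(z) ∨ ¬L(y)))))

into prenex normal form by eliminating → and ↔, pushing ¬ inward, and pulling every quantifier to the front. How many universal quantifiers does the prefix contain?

3

Eliminate → and ↔ using ¬ and ∨.
  ¬((∀y L(y)) ∧ (¬(∀y B(y)) ∨ ¬(∀y ∀z (B(z) ∨ ¬L(y)))))
Move each ¬ inward, flipping quantifiers it crosses:
  (∃y ¬L(y)) ∨ (∀y B(y)) ∧ (∀y ∀z (B(z) ∨ ¬L(y)))
Rename bound variables to avoid capture: y↦a, y↦x.
  (∃y ¬L(y)) ∨ (∀a B(a)) ∧ (∀x ∀z (B(z) ∨ ¬L(x)))
Pull the quantifiers to the front (each side's bound variable is not free in the other side):
  ∃y ∀a ∀x ∀z (¬L(y) ∨ B(a) ∧ (B(z) ∨ ¬L(x)))
The prefix is ∃y ∀a ∀x ∀z: 3 universal, 1 existential.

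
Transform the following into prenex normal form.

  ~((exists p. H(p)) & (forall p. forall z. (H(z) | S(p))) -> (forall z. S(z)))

exists p. forall v. forall z. exists v1. (H(p) & (H(z) | S(v)) & ~S(v1))

Eliminate → and ↔ using ¬ and ∨.
  ~(~((exists p. H(p)) & (forall p. forall z. (H(z) | S(p)))) | (forall z. S(z)))
Push ¬ through the quantifiers and connectives to reach negation normal form:
  (exists p. H(p)) & (forall p. forall z. (H(z) | S(p))) & (exists z. ~S(z))
Give each quantifier a distinct variable: p↦v, z↦v1.
  (exists p. H(p)) & (forall v. forall z. (H(z) | S(v))) & (exists v1. ~S(v1))
Finally move all quantifiers to the prefix:
  exists p. forall v. forall z. exists v1. (H(p) & (H(z) | S(v)) & ~S(v1))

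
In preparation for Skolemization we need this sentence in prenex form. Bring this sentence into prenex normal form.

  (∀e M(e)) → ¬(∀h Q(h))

First replace A → B with ¬A ∨ B.
  ¬(∀e M(e)) ∨ ¬(∀h Q(h))
Move each ¬ inward, flipping quantifiers it crosses:
  (∃e ¬M(e)) ∨ (∃h ¬Q(h))
All bound variables are already distinct, so no renaming is needed.
Extract every quantifier outward, since the variables are now distinct and don't occur free across branches:
  ∃e ∃h (¬M(e) ∨ ¬Q(h))

∃e ∃h (¬M(e) ∨ ¬Q(h))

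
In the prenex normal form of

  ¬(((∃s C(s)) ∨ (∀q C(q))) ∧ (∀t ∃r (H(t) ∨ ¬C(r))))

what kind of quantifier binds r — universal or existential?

universal

Push ¬ through the quantifiers and connectives to reach negation normal form:
  (∀s ¬C(s)) ∧ (∃q ¬C(q)) ∨ (∃t ∀r (¬H(t) ∧ C(r)))
All bound variables are already distinct, so no renaming is needed.
Extract every quantifier outward, since the variables are now distinct and don't occur free across branches:
  ∀s ∃q ∃t ∀r (¬C(s) ∧ ¬C(q) ∨ ¬H(t) ∧ C(r))
The quantifier ∃r sits under an odd number of negations, so it flips to ∀r.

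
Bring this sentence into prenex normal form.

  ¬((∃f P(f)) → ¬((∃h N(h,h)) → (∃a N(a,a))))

∃f ∀h ∃a (P(f) ∧ (¬N(h,h) ∨ N(a,a)))

First replace A → B with ¬A ∨ B.
  ¬(¬(∃f P(f)) ∨ ¬(¬(∃h N(h,h)) ∨ (∃a N(a,a))))
Push ¬ through the quantifiers and connectives to reach negation normal form:
  (∃f P(f)) ∧ ((∀h ¬N(h,h)) ∨ (∃a N(a,a)))
All bound variables are already distinct, so no renaming is needed.
Finally move all quantifiers to the prefix:
  ∃f ∀h ∃a (P(f) ∧ (¬N(h,h) ∨ N(a,a)))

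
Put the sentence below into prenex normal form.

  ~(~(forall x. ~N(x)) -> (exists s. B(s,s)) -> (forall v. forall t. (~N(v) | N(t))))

Eliminate → and ↔ using ¬ and ∨.
  ~(~~(forall x. ~N(x)) | ~(exists s. B(s,s)) | (forall v. forall t. (~N(v) | N(t))))
Drive negations inward (¬∀x A ≡ ∃x ¬A, ¬∃x A ≡ ∀x ¬A, De Morgan for ∧/∨):
  (exists x. N(x)) & (exists s. B(s,s)) & (exists v. exists t. (N(v) & ~N(t)))
All bound variables are already distinct, so no renaming is needed.
Pull the quantifiers to the front (each side's bound variable is not free in the other side):
  exists x. exists s. exists v. exists t. (N(x) & B(s,s) & N(v) & ~N(t))

exists x. exists s. exists v. exists t. (N(x) & B(s,s) & N(v) & ~N(t))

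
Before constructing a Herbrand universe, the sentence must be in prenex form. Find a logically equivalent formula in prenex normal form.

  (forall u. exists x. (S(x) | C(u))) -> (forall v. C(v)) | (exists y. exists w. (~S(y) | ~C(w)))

exists u. forall x. forall v. exists y. exists w. (~S(x) & ~C(u) | C(v) | ~S(y) | ~C(w))

Eliminate → and ↔ using ¬ and ∨.
  ~(forall u. exists x. (S(x) | C(u))) | (forall v. C(v)) | (exists y. exists w. (~S(y) | ~C(w)))
Move each ¬ inward, flipping quantifiers it crosses:
  (exists u. forall x. (~S(x) & ~C(u))) | (forall v. C(v)) | (exists y. exists w. (~S(y) | ~C(w)))
All bound variables are already distinct, so no renaming is needed.
Finally move all quantifiers to the prefix:
  exists u. forall x. forall v. exists y. exists w. (~S(x) & ~C(u) | C(v) | ~S(y) | ~C(w))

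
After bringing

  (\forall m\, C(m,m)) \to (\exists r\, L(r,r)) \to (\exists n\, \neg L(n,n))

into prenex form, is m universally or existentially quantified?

existential

Eliminate → and ↔ using ¬ and ∨.
  \neg (\forall m\, C(m,m)) \lor \neg (\exists r\, L(r,r)) \lor (\exists n\, \neg L(n,n))
Move each ¬ inward, flipping quantifiers it crosses:
  (\exists m\, \neg C(m,m)) \lor (\forall r\, \neg L(r,r)) \lor (\exists n\, \neg L(n,n))
All bound variables are already distinct, so no renaming is needed.
Pull the quantifiers to the front (each side's bound variable is not free in the other side):
  \exists m\, \forall r\, \exists n\, (\neg C(m,m) \lor \neg L(r,r) \lor \neg L(n,n))
The quantifier \forall m sits under an odd number of negations (counting the antecedent side of each →), so it flips to \exists m.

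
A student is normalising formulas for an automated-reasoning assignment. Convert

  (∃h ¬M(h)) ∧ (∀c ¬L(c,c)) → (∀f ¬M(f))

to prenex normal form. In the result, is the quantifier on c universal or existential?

existential

Rewrite implications/biconditionals: A → B as ¬A ∨ B.
  ¬((∃h ¬M(h)) ∧ (∀c ¬L(c,c))) ∨ (∀f ¬M(f))
Push ¬ through the quantifiers and connectives to reach negation normal form:
  (∀h M(h)) ∨ (∃c L(c,c)) ∨ (∀f ¬M(f))
Extract every quantifier outward, since the variables are now distinct and don't occur free across branches:
  ∀h ∃c ∀f (M(h) ∨ L(c,c) ∨ ¬M(f))
The quantifier ∀c sits under an odd number of negations (counting the antecedent side of each →), so it flips to ∃c.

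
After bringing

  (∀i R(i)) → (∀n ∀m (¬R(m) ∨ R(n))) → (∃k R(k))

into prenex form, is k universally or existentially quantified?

existential

Eliminate → and ↔ using ¬ and ∨.
  ¬(∀i R(i)) ∨ ¬(∀n ∀m (¬R(m) ∨ R(n))) ∨ (∃k R(k))
Drive negations inward (¬∀x A ≡ ∃x ¬A, ¬∃x A ≡ ∀x ¬A, De Morgan for ∧/∨):
  (∃i ¬R(i)) ∨ (∃n ∃m (R(m) ∧ ¬R(n))) ∨ (∃k R(k))
All bound variables are already distinct, so no renaming is needed.
Extract every quantifier outward, since the variables are now distinct and don't occur free across branches:
  ∃i ∃n ∃m ∃k (¬R(i) ∨ R(m) ∧ ¬R(n) ∨ R(k))
The quantifier ∃k sits under an even number of negations (counting the antecedent side of each →), so it remains existential.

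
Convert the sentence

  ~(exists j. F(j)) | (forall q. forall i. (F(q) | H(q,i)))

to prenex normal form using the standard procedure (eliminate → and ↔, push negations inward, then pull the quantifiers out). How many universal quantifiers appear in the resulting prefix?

Move each ¬ inward, flipping quantifiers it crosses:
  (forall j. ~F(j)) | (forall q. forall i. (F(q) | H(q,i)))
Pull the quantifiers to the front (each side's bound variable is not free in the other side):
  forall j. forall q. forall i. (~F(j) | F(q) | H(q,i))
The prefix is forall j forall q forall i: 3 universal, 0 existential.

3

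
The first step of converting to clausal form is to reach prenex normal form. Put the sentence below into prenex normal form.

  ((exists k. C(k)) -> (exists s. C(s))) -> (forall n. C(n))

Eliminate → and ↔ using ¬ and ∨.
  ~(~(exists k. C(k)) | (exists s. C(s))) | (forall n. C(n))
Push ¬ through the quantifiers and connectives to reach negation normal form:
  (exists k. C(k)) & (forall s. ~C(s)) | (forall n. C(n))
Finally move all quantifiers to the prefix:
  exists k. forall s. forall n. (C(k) & ~C(s) | C(n))

exists k. forall s. forall n. (C(k) & ~C(s) | C(n))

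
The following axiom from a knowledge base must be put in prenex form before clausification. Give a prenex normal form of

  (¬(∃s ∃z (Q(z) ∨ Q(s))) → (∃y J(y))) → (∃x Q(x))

∀s ∀z ∀y ∃x (¬Q(z) ∧ ¬Q(s) ∧ ¬J(y) ∨ Q(x))

Rewrite implications/biconditionals: A → B as ¬A ∨ B.
  ¬(¬¬(∃s ∃z (Q(z) ∨ Q(s))) ∨ (∃y J(y))) ∨ (∃x Q(x))
Drive negations inward (¬∀x A ≡ ∃x ¬A, ¬∃x A ≡ ∀x ¬A, De Morgan for ∧/∨):
  (∀s ∀z (¬Q(z) ∧ ¬Q(s))) ∧ (∀y ¬J(y)) ∨ (∃x Q(x))
All bound variables are already distinct, so no renaming is needed.
Extract every quantifier outward, since the variables are now distinct and don't occur free across branches:
  ∀s ∀z ∀y ∃x (¬Q(z) ∧ ¬Q(s) ∧ ¬J(y) ∨ Q(x))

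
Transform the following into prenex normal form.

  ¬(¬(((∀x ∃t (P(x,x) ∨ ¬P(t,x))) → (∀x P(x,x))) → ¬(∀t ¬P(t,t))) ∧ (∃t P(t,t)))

First replace A → B with ¬A ∨ B.
  ¬(¬(¬(¬(∀x ∃t (P(x,x) ∨ ¬P(t,x))) ∨ (∀x P(x,x))) ∨ ¬(∀t ¬P(t,t))) ∧ (∃t P(t,t)))
Move each ¬ inward, flipping quantifiers it crosses:
  (∀x ∃t (P(x,x) ∨ ¬P(t,x))) ∧ (∃x ¬P(x,x)) ∨ (∃t P(t,t)) ∨ (∀t ¬P(t,t))
Rename bound variables to avoid capture: x↦z, t↦u1, t↦a.
  (∀x ∃t (P(x,x) ∨ ¬P(t,x))) ∧ (∃z ¬P(z,z)) ∨ (∃u1 P(u1,u1)) ∨ (∀a ¬P(a,a))
Extract every quantifier outward, since the variables are now distinct and don't occur free across branches:
  ∀x ∃t ∃z ∃u1 ∀a ((P(x,x) ∨ ¬P(t,x)) ∧ ¬P(z,z) ∨ P(u1,u1) ∨ ¬P(a,a))

∀x ∃t ∃z ∃u1 ∀a ((P(x,x) ∨ ¬P(t,x)) ∧ ¬P(z,z) ∨ P(u1,u1) ∨ ¬P(a,a))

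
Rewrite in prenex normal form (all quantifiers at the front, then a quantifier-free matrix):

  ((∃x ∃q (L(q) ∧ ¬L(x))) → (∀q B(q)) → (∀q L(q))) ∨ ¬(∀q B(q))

First replace A → B with ¬A ∨ B.
  ¬(∃x ∃q (L(q) ∧ ¬L(x))) ∨ ¬(∀q B(q)) ∨ (∀q L(q)) ∨ ¬(∀q B(q))
Drive negations inward (¬∀x A ≡ ∃x ¬A, ¬∃x A ≡ ∀x ¬A, De Morgan for ∧/∨):
  (∀x ∀q (¬L(q) ∨ L(x))) ∨ (∃q ¬B(q)) ∨ (∀q L(q)) ∨ (∃q ¬B(q))
Standardize variables apart so no two quantifiers bind the same name: q↦b, q↦v1, q↦w.
  (∀x ∀q (¬L(q) ∨ L(x))) ∨ (∃b ¬B(b)) ∨ (∀v1 L(v1)) ∨ (∃w ¬B(w))
Pull the quantifiers to the front (each side's bound variable is not free in the other side):
  ∀x ∀q ∃b ∀v1 ∃w (¬L(q) ∨ L(x) ∨ ¬B(b) ∨ L(v1) ∨ ¬B(w))

∀x ∀q ∃b ∀v1 ∃w (¬L(q) ∨ L(x) ∨ ¬B(b) ∨ L(v1) ∨ ¬B(w))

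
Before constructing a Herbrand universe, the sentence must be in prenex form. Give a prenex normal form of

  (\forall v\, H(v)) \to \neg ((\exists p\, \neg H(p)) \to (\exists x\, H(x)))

\exists v\, \exists p\, \forall x\, (\neg H(v) \lor \neg H(p) \land \neg H(x))

First replace A → B with ¬A ∨ B.
  \neg (\forall v\, H(v)) \lor \neg (\neg (\exists p\, \neg H(p)) \lor (\exists x\, H(x)))
Push ¬ through the quantifiers and connectives to reach negation normal form:
  (\exists v\, \neg H(v)) \lor (\exists p\, \neg H(p)) \land (\forall x\, \neg H(x))
All bound variables are already distinct, so no renaming is needed.
Finally move all quantifiers to the prefix:
  \exists v\, \exists p\, \forall x\, (\neg H(v) \lor \neg H(p) \land \neg H(x))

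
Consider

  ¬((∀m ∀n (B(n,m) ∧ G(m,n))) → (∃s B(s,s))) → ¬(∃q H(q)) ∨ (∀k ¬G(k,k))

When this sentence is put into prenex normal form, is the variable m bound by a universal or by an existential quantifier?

existential

Eliminate → and ↔ using ¬ and ∨.
  ¬¬(¬(∀m ∀n (B(n,m) ∧ G(m,n))) ∨ (∃s B(s,s))) ∨ ¬(∃q H(q)) ∨ (∀k ¬G(k,k))
Push ¬ through the quantifiers and connectives to reach negation normal form:
  (∃m ∃n (¬B(n,m) ∨ ¬G(m,n))) ∨ (∃s B(s,s)) ∨ (∀q ¬H(q)) ∨ (∀k ¬G(k,k))
Pull the quantifiers to the front (each side's bound variable is not free in the other side):
  ∃m ∃n ∃s ∀q ∀k (¬B(n,m) ∨ ¬G(m,n) ∨ B(s,s) ∨ ¬H(q) ∨ ¬G(k,k))
The quantifier ∀m sits under an odd number of negations (counting the antecedent side of each →), so it flips to ∃m.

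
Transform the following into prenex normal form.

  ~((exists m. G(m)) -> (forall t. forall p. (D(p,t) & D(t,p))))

Rewrite implications/biconditionals: A → B as ¬A ∨ B.
  ~(~(exists m. G(m)) | (forall t. forall p. (D(p,t) & D(t,p))))
Move each ¬ inward, flipping quantifiers it crosses:
  (exists m. G(m)) & (exists t. exists p. (~D(p,t) | ~D(t,p)))
All bound variables are already distinct, so no renaming is needed.
Finally move all quantifiers to the prefix:
  exists m. exists t. exists p. (G(m) & (~D(p,t) | ~D(t,p)))

exists m. exists t. exists p. (G(m) & (~D(p,t) | ~D(t,p)))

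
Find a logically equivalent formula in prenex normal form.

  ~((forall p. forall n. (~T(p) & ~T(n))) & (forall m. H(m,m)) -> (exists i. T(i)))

Rewrite implications/biconditionals: A → B as ¬A ∨ B.
  ~(~((forall p. forall n. (~T(p) & ~T(n))) & (forall m. H(m,m))) | (exists i. T(i)))
Move each ¬ inward, flipping quantifiers it crosses:
  (forall p. forall n. (~T(p) & ~T(n))) & (forall m. H(m,m)) & (forall i. ~T(i))
All bound variables are already distinct, so no renaming is needed.
Pull the quantifiers to the front (each side's bound variable is not free in the other side):
  forall p. forall n. forall m. forall i. (~T(p) & ~T(n) & H(m,m) & ~T(i))

forall p. forall n. forall m. forall i. (~T(p) & ~T(n) & H(m,m) & ~T(i))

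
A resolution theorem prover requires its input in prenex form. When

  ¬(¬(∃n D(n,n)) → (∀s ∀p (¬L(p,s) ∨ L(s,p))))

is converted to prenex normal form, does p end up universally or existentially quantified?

existential

Eliminate → and ↔ using ¬ and ∨.
  ¬(¬¬(∃n D(n,n)) ∨ (∀s ∀p (¬L(p,s) ∨ L(s,p))))
Push ¬ through the quantifiers and connectives to reach negation normal form:
  (∀n ¬D(n,n)) ∧ (∃s ∃p (L(p,s) ∧ ¬L(s,p)))
All bound variables are already distinct, so no renaming is needed.
Finally move all quantifiers to the prefix:
  ∀n ∃s ∃p (¬D(n,n) ∧ L(p,s) ∧ ¬L(s,p))
The quantifier ∀p sits under an odd number of negations (counting the antecedent side of each →), so it flips to ∃p.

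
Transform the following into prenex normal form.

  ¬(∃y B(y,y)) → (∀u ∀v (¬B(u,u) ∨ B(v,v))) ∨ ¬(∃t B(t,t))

Eliminate → and ↔ using ¬ and ∨.
  ¬¬(∃y B(y,y)) ∨ (∀u ∀v (¬B(u,u) ∨ B(v,v))) ∨ ¬(∃t B(t,t))
Move each ¬ inward, flipping quantifiers it crosses:
  (∃y B(y,y)) ∨ (∀u ∀v (¬B(u,u) ∨ B(v,v))) ∨ (∀t ¬B(t,t))
All bound variables are already distinct, so no renaming is needed.
Pull the quantifiers to the front (each side's bound variable is not free in the other side):
  ∃y ∀u ∀v ∀t (B(y,y) ∨ ¬B(u,u) ∨ B(v,v) ∨ ¬B(t,t))

∃y ∀u ∀v ∀t (B(y,y) ∨ ¬B(u,u) ∨ B(v,v) ∨ ¬B(t,t))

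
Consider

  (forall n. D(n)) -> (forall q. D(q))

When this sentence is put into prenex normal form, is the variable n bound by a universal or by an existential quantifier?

existential

Eliminate → and ↔ using ¬ and ∨.
  ~(forall n. D(n)) | (forall q. D(q))
Push ¬ through the quantifiers and connectives to reach negation normal form:
  (exists n. ~D(n)) | (forall q. D(q))
Pull the quantifiers to the front (each side's bound variable is not free in the other side):
  exists n. forall q. (~D(n) | D(q))
The quantifier forall n sits under an odd number of negations (counting the antecedent side of each →), so it flips to exists n.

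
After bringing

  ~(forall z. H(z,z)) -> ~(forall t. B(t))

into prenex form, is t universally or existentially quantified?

First replace A → B with ¬A ∨ B.
  ~~(forall z. H(z,z)) | ~(forall t. B(t))
Push ¬ through the quantifiers and connectives to reach negation normal form:
  (forall z. H(z,z)) | (exists t. ~B(t))
All bound variables are already distinct, so no renaming is needed.
Extract every quantifier outward, since the variables are now distinct and don't occur free across branches:
  forall z. exists t. (H(z,z) | ~B(t))
The quantifier forall t sits under an odd number of negations (counting the antecedent side of each →), so it flips to exists t.

existential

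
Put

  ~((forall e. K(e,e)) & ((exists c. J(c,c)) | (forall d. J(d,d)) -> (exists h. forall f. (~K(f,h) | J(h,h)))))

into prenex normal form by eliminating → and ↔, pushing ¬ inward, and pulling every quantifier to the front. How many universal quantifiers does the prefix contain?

First replace A → B with ¬A ∨ B.
  ~((forall e. K(e,e)) & (~((exists c. J(c,c)) | (forall d. J(d,d))) | (exists h. forall f. (~K(f,h) | J(h,h)))))
Push ¬ through the quantifiers and connectives to reach negation normal form:
  (exists e. ~K(e,e)) | ((exists c. J(c,c)) | (forall d. J(d,d))) & (forall h. exists f. (K(f,h) & ~J(h,h)))
All bound variables are already distinct, so no renaming is needed.
Extract every quantifier outward, since the variables are now distinct and don't occur free across branches:
  exists e. exists c. forall d. forall h. exists f. (~K(e,e) | (J(c,c) | J(d,d)) & K(f,h) & ~J(h,h))
The prefix is exists e exists c forall d forall h exists f: 2 universal, 3 existential.

2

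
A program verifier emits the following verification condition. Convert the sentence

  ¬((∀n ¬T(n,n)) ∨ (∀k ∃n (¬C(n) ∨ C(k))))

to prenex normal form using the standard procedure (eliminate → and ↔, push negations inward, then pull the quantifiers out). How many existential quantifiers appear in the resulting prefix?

Drive negations inward (¬∀x A ≡ ∃x ¬A, ¬∃x A ≡ ∀x ¬A, De Morgan for ∧/∨):
  (∃n T(n,n)) ∧ (∃k ∀n (C(n) ∧ ¬C(k)))
Rename bound variables to avoid capture: n↦q.
  (∃n T(n,n)) ∧ (∃k ∀q (C(q) ∧ ¬C(k)))
Extract every quantifier outward, since the variables are now distinct and don't occur free across branches:
  ∃n ∃k ∀q (T(n,n) ∧ C(q) ∧ ¬C(k))
The prefix is ∃n ∃k ∀q: 1 universal, 2 existential.

2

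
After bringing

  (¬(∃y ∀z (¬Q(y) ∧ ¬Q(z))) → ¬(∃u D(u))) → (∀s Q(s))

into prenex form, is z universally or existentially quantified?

Rewrite implications/biconditionals: A → B as ¬A ∨ B.
  ¬(¬¬(∃y ∀z (¬Q(y) ∧ ¬Q(z))) ∨ ¬(∃u D(u))) ∨ (∀s Q(s))
Push ¬ through the quantifiers and connectives to reach negation normal form:
  (∀y ∃z (Q(y) ∨ Q(z))) ∧ (∃u D(u)) ∨ (∀s Q(s))
All bound variables are already distinct, so no renaming is needed.
Finally move all quantifiers to the prefix:
  ∀y ∃z ∃u ∀s ((Q(y) ∨ Q(z)) ∧ D(u) ∨ Q(s))
The quantifier ∀z sits under an odd number of negations (counting the antecedent side of each →), so it flips to ∃z.

existential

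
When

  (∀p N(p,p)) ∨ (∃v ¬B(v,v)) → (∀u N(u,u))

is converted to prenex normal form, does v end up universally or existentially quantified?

universal

First replace A → B with ¬A ∨ B.
  ¬((∀p N(p,p)) ∨ (∃v ¬B(v,v))) ∨ (∀u N(u,u))
Move each ¬ inward, flipping quantifiers it crosses:
  (∃p ¬N(p,p)) ∧ (∀v B(v,v)) ∨ (∀u N(u,u))
All bound variables are already distinct, so no renaming is needed.
Pull the quantifiers to the front (each side's bound variable is not free in the other side):
  ∃p ∀v ∀u (¬N(p,p) ∧ B(v,v) ∨ N(u,u))
The quantifier ∃v sits under an odd number of negations (counting the antecedent side of each →), so it flips to ∀v.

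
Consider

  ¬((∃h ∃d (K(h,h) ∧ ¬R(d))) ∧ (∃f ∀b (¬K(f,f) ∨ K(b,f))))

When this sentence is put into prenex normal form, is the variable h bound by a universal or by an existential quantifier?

universal

Drive negations inward (¬∀x A ≡ ∃x ¬A, ¬∃x A ≡ ∀x ¬A, De Morgan for ∧/∨):
  (∀h ∀d (¬K(h,h) ∨ R(d))) ∨ (∀f ∃b (K(f,f) ∧ ¬K(b,f)))
Pull the quantifiers to the front (each side's bound variable is not free in the other side):
  ∀h ∀d ∀f ∃b (¬K(h,h) ∨ R(d) ∨ K(f,f) ∧ ¬K(b,f))
The quantifier ∃h sits under an odd number of negations, so it flips to ∀h.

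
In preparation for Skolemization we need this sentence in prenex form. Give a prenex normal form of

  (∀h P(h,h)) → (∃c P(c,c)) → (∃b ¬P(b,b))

∃h ∀c ∃b (¬P(h,h) ∨ ¬P(c,c) ∨ ¬P(b,b))

First replace A → B with ¬A ∨ B.
  ¬(∀h P(h,h)) ∨ ¬(∃c P(c,c)) ∨ (∃b ¬P(b,b))
Push ¬ through the quantifiers and connectives to reach negation normal form:
  (∃h ¬P(h,h)) ∨ (∀c ¬P(c,c)) ∨ (∃b ¬P(b,b))
All bound variables are already distinct, so no renaming is needed.
Extract every quantifier outward, since the variables are now distinct and don't occur free across branches:
  ∃h ∀c ∃b (¬P(h,h) ∨ ¬P(c,c) ∨ ¬P(b,b))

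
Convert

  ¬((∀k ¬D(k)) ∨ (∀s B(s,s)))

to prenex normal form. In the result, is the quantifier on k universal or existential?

existential

Drive negations inward (¬∀x A ≡ ∃x ¬A, ¬∃x A ≡ ∀x ¬A, De Morgan for ∧/∨):
  (∃k D(k)) ∧ (∃s ¬B(s,s))
Extract every quantifier outward, since the variables are now distinct and don't occur free across branches:
  ∃k ∃s (D(k) ∧ ¬B(s,s))
The quantifier ∀k sits under an odd number of negations, so it flips to ∃k.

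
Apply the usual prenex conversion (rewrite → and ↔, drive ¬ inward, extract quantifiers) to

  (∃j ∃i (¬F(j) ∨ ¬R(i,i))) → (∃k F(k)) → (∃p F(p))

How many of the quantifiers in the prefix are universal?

3

First replace A → B with ¬A ∨ B.
  ¬(∃j ∃i (¬F(j) ∨ ¬R(i,i))) ∨ ¬(∃k F(k)) ∨ (∃p F(p))
Push ¬ through the quantifiers and connectives to reach negation normal form:
  (∀j ∀i (F(j) ∧ R(i,i))) ∨ (∀k ¬F(k)) ∨ (∃p F(p))
All bound variables are already distinct, so no renaming is needed.
Extract every quantifier outward, since the variables are now distinct and don't occur free across branches:
  ∀j ∀i ∀k ∃p (F(j) ∧ R(i,i) ∨ ¬F(k) ∨ F(p))
The prefix is ∀j ∀i ∀k ∃p: 3 universal, 1 existential.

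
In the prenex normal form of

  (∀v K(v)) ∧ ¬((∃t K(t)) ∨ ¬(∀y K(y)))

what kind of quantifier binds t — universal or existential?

Move each ¬ inward, flipping quantifiers it crosses:
  (∀v K(v)) ∧ (∀t ¬K(t)) ∧ (∀y K(y))
All bound variables are already distinct, so no renaming is needed.
Finally move all quantifiers to the prefix:
  ∀v ∀t ∀y (K(v) ∧ ¬K(t) ∧ K(y))
The quantifier ∃t sits under an odd number of negations, so it flips to ∀t.

universal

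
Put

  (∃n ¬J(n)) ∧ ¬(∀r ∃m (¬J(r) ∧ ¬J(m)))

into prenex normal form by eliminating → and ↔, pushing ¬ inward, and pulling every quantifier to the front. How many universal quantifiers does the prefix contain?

1

Drive negations inward (¬∀x A ≡ ∃x ¬A, ¬∃x A ≡ ∀x ¬A, De Morgan for ∧/∨):
  (∃n ¬J(n)) ∧ (∃r ∀m (J(r) ∨ J(m)))
All bound variables are already distinct, so no renaming is needed.
Pull the quantifiers to the front (each side's bound variable is not free in the other side):
  ∃n ∃r ∀m (¬J(n) ∧ (J(r) ∨ J(m)))
The prefix is ∃n ∃r ∀m: 1 universal, 2 existential.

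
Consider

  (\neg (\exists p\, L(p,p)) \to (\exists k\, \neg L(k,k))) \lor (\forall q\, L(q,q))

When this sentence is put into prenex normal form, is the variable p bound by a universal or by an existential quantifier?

Eliminate → and ↔ using ¬ and ∨.
  \neg \neg (\exists p\, L(p,p)) \lor (\exists k\, \neg L(k,k)) \lor (\forall q\, L(q,q))
Drive negations inward (¬∀x A ≡ ∃x ¬A, ¬∃x A ≡ ∀x ¬A, De Morgan for ∧/∨):
  (\exists p\, L(p,p)) \lor (\exists k\, \neg L(k,k)) \lor (\forall q\, L(q,q))
Finally move all quantifiers to the prefix:
  \exists p\, \exists k\, \forall q\, (L(p,p) \lor \neg L(k,k) \lor L(q,q))
The quantifier \exists p sits under an even number of negations (counting the antecedent side of each →), so it remains existential.

existential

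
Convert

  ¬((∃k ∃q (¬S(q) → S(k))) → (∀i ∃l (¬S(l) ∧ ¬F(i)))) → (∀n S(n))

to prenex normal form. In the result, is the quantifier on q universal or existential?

Eliminate → and ↔ using ¬ and ∨.
  ¬¬(¬(∃k ∃q (¬¬S(q) ∨ S(k))) ∨ (∀i ∃l (¬S(l) ∧ ¬F(i)))) ∨ (∀n S(n))
Drive negations inward (¬∀x A ≡ ∃x ¬A, ¬∃x A ≡ ∀x ¬A, De Morgan for ∧/∨):
  (∀k ∀q (¬S(q) ∧ ¬S(k))) ∨ (∀i ∃l (¬S(l) ∧ ¬F(i))) ∨ (∀n S(n))
Finally move all quantifiers to the prefix:
  ∀k ∀q ∀i ∃l ∀n (¬S(q) ∧ ¬S(k) ∨ ¬S(l) ∧ ¬F(i) ∨ S(n))
The quantifier ∃q sits under an odd number of negations (counting the antecedent side of each →), so it flips to ∀q.

universal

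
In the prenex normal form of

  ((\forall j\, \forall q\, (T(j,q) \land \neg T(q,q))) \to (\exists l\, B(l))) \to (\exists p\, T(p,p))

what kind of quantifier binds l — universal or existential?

Rewrite implications/biconditionals: A → B as ¬A ∨ B.
  \neg (\neg (\forall j\, \forall q\, (T(j,q) \land \neg T(q,q))) \lor (\exists l\, B(l))) \lor (\exists p\, T(p,p))
Move each ¬ inward, flipping quantifiers it crosses:
  (\forall j\, \forall q\, (T(j,q) \land \neg T(q,q))) \land (\forall l\, \neg B(l)) \lor (\exists p\, T(p,p))
All bound variables are already distinct, so no renaming is needed.
Finally move all quantifiers to the prefix:
  \forall j\, \forall q\, \forall l\, \exists p\, (T(j,q) \land \neg T(q,q) \land \neg B(l) \lor T(p,p))
The quantifier \exists l sits under an odd number of negations (counting the antecedent side of each →), so it flips to \forall l.

universal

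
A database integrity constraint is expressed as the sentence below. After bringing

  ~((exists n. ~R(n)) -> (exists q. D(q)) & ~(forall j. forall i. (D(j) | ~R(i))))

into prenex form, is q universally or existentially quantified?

Rewrite implications/biconditionals: A → B as ¬A ∨ B.
  ~(~(exists n. ~R(n)) | (exists q. D(q)) & ~(forall j. forall i. (D(j) | ~R(i))))
Push ¬ through the quantifiers and connectives to reach negation normal form:
  (exists n. ~R(n)) & ((forall q. ~D(q)) | (forall j. forall i. (D(j) | ~R(i))))
Extract every quantifier outward, since the variables are now distinct and don't occur free across branches:
  exists n. forall q. forall j. forall i. (~R(n) & (~D(q) | D(j) | ~R(i)))
The quantifier exists q sits under an odd number of negations (counting the antecedent side of each →), so it flips to forall q.

universal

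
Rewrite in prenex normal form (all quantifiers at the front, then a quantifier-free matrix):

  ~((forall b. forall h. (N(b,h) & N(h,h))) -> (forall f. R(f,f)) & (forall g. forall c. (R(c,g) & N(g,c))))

forall b. forall h. exists f. exists g. exists c. (N(b,h) & N(h,h) & (~R(f,f) | ~R(c,g) | ~N(g,c)))

Rewrite implications/biconditionals: A → B as ¬A ∨ B.
  ~(~(forall b. forall h. (N(b,h) & N(h,h))) | (forall f. R(f,f)) & (forall g. forall c. (R(c,g) & N(g,c))))
Push ¬ through the quantifiers and connectives to reach negation normal form:
  (forall b. forall h. (N(b,h) & N(h,h))) & ((exists f. ~R(f,f)) | (exists g. exists c. (~R(c,g) | ~N(g,c))))
All bound variables are already distinct, so no renaming is needed.
Pull the quantifiers to the front (each side's bound variable is not free in the other side):
  forall b. forall h. exists f. exists g. exists c. (N(b,h) & N(h,h) & (~R(f,f) | ~R(c,g) | ~N(g,c)))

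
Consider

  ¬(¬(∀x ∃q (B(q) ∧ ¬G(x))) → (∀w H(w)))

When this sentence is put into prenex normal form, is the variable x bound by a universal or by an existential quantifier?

First replace A → B with ¬A ∨ B.
  ¬(¬¬(∀x ∃q (B(q) ∧ ¬G(x))) ∨ (∀w H(w)))
Drive negations inward (¬∀x A ≡ ∃x ¬A, ¬∃x A ≡ ∀x ¬A, De Morgan for ∧/∨):
  (∃x ∀q (¬B(q) ∨ G(x))) ∧ (∃w ¬H(w))
Pull the quantifiers to the front (each side's bound variable is not free in the other side):
  ∃x ∀q ∃w ((¬B(q) ∨ G(x)) ∧ ¬H(w))
The quantifier ∀x sits under an odd number of negations (counting the antecedent side of each →), so it flips to ∃x.

existential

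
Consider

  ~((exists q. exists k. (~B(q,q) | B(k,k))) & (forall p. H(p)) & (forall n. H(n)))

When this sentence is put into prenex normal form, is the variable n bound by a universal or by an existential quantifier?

Push ¬ through the quantifiers and connectives to reach negation normal form:
  (forall q. forall k. (B(q,q) & ~B(k,k))) | (exists p. ~H(p)) | (exists n. ~H(n))
Extract every quantifier outward, since the variables are now distinct and don't occur free across branches:
  forall q. forall k. exists p. exists n. (B(q,q) & ~B(k,k) | ~H(p) | ~H(n))
The quantifier forall n sits under an odd number of negations, so it flips to exists n.

existential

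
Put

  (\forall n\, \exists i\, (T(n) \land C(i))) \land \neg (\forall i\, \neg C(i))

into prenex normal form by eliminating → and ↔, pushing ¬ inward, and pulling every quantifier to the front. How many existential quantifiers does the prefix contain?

Push ¬ through the quantifiers and connectives to reach negation normal form:
  (\forall n\, \exists i\, (T(n) \land C(i))) \land (\exists i\, C(i))
Standardize variables apart so no two quantifiers bind the same name: i↦t.
  (\forall n\, \exists i\, (T(n) \land C(i))) \land (\exists t\, C(t))
Pull the quantifiers to the front (each side's bound variable is not free in the other side):
  \forall n\, \exists i\, \exists t\, (T(n) \land C(i) \land C(t))
The prefix is \forall n \exists i \exists t: 1 universal, 2 existential.

2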